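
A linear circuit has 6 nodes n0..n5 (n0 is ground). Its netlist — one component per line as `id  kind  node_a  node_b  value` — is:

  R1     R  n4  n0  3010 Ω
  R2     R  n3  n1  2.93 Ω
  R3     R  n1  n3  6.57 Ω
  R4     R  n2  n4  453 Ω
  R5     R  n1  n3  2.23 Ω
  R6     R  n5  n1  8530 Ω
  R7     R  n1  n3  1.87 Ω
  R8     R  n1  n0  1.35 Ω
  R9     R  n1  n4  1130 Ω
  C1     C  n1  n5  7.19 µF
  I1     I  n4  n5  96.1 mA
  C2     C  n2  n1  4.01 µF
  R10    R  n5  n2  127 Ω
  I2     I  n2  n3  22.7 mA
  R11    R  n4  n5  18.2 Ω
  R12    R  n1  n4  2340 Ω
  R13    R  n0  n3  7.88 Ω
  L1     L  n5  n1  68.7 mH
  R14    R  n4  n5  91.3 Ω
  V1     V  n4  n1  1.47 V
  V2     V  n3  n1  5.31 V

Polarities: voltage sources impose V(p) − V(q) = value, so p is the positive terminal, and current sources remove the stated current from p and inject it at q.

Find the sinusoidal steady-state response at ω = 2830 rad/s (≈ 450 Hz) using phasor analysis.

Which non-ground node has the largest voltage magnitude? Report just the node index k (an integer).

Apply KCL at each of the 5 non-ground nodes and solve the resulting linear system.
Node n1: branches {R2, R3, R5, R6, R7, R8, R9, C1, C2, R12, L1, V1, V2} → V_1 = -0.7769+0.000j
Node n2: branches {R4, C2, R10, I2} → V_2 = -0.9791-0.1867j
Node n3: branches {R2, R3, R5, R7, I2, R13, V2} → V_3 = 4.533+0.000j
Node n4: branches {R1, R4, R9, I1, R11, R12, R14, V1} → V_4 = 0.6931+0.000j
Node n5: branches {R6, C1, I1, R10, R11, L1, R14} → V_5 = 1.704-0.5304j
Source currents: i(V1)=-0.03533-0.03536j, i(V2)=-8.394+0.000j

3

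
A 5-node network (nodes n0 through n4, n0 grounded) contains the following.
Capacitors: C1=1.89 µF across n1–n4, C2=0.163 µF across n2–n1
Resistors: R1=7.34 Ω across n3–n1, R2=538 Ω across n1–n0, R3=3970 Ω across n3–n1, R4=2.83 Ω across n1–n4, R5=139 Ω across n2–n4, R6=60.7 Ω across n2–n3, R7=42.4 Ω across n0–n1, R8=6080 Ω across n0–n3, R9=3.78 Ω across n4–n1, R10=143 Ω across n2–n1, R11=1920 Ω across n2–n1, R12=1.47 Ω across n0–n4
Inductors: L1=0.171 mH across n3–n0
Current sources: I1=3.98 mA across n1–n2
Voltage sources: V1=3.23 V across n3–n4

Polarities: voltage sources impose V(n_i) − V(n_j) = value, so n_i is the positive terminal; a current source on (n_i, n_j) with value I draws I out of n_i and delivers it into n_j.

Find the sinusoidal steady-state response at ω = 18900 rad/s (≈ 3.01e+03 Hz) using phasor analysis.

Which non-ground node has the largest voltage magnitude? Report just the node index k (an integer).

3

Element admittances at ω=18900 rad/s:
  Y(C1) = 0.000+0.03572j S between n1,n4
  Y(C2) = 0.000+0.003081j S between n2,n1
  Y(R1) = 0.1362+0.000j S between n3,n1
  Y(R2) = 0.001859+0.000j S between n1,n0
  Y(R3) = 0.0002519+0.000j S between n3,n1
  Y(L1) = 0.000-0.3094j S between n3,n0
  Y(R4) = 0.3534+0.000j S between n1,n4
  Y(R5) = 0.007194+0.000j S between n2,n4
  Y(R6) = 0.01647+0.000j S between n2,n3
  Y(R7) = 0.02358+0.000j S between n0,n1
  I1: injects 0.00398 A into n2 (from n1)
  Y(R8) = 0.0001645+0.000j S between n0,n3
  Y(R9) = 0.2646+0.000j S between n4,n1
  Y(R10) = 0.006993+0.000j S between n2,n1
  Y(R11) = 0.0005208+0.000j S between n2,n1
  Y(R12) = 0.6803+0.000j S between n0,n4
  V1: constraint V(n3)−V(n4) = 3.23
Assemble and solve the 5×5 MNA system:
  V(n1)=0.04885+1.120j  V(n2)=1.427+1.031j  V(n3)=2.690+1.181j  V(n4)=-0.5398+1.181j
  i(V1)=-0.7473+0.8214j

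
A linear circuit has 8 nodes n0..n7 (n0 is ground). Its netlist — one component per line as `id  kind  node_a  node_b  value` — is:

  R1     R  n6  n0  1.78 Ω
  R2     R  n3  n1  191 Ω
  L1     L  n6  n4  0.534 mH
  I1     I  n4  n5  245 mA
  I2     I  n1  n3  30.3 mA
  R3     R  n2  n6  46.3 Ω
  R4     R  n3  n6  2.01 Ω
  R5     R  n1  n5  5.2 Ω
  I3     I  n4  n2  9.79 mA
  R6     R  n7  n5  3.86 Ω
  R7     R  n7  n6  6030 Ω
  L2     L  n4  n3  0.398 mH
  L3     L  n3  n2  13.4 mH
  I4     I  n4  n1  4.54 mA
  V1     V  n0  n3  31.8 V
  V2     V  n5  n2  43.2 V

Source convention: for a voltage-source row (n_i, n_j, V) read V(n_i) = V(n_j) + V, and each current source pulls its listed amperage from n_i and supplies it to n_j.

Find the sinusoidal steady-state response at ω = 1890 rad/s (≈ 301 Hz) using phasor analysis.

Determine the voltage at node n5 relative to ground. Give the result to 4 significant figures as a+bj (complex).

12.13+6.639j V

Apply KCL at each of the 7 non-ground nodes and solve the resulting linear system.
Node n1: branches {R2, I2, R5, I4} → V_1 = 10.83+6.463j
Node n2: branches {R3, I3, L3, V2} → V_2 = -31.07+6.639j
Node n3: branches {R2, I2, R4, L2, L3, V1} → V_3 = -31.80+0.000j
Node n4: branches {L1, I1, I3, L2, I4} → V_4 = -26.32+2.824j
Node n5: branches {I1, R5, R6, V2} → V_5 = 12.13+6.639j
Node n6: branches {R1, L1, R3, R4, R7} → V_6 = -18.97+6.874j
Node n7: branches {R6, R7} → V_7 = 12.11+6.639j
Source currents: i(V1)=-10.65+3.862j, i(V2)=-0.009124-0.03380j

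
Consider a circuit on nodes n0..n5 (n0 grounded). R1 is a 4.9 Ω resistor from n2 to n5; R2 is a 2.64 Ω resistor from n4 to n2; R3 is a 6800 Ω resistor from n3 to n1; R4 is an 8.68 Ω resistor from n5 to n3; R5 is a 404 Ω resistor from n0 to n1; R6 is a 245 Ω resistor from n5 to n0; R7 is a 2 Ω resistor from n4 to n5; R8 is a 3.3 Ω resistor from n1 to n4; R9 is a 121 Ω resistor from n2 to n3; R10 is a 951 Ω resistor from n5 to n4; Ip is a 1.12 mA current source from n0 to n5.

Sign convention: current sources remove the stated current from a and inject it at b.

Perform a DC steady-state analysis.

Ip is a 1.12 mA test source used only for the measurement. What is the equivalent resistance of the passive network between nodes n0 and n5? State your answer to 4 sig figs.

R_eq = 153.2 Ω

MNA unknowns: 5 node voltages V₁..V_5
R1: Y=0.2041 on G[2,5]
R2: Y=0.3788 on G[4,2]
R3: Y=0.0001471 on G[3,1]
R4: Y=0.1152 on G[5,3]
R5: Y=0.002475 on G[0,1]
R6: Y=0.004082 on G[5,0]
R7: Y=0.5000 on G[4,5]
R8: Y=0.3030 on G[1,4]
R9: Y=0.008264 on G[2,3]
R10: Y=0.001052 on G[5,4]
Ip: z[0]−=0.00112, z[5]+=0.00112
solve → V1=0.1695, V2=0.1712, V3=0.1716, V4=0.1709, V5=0.1716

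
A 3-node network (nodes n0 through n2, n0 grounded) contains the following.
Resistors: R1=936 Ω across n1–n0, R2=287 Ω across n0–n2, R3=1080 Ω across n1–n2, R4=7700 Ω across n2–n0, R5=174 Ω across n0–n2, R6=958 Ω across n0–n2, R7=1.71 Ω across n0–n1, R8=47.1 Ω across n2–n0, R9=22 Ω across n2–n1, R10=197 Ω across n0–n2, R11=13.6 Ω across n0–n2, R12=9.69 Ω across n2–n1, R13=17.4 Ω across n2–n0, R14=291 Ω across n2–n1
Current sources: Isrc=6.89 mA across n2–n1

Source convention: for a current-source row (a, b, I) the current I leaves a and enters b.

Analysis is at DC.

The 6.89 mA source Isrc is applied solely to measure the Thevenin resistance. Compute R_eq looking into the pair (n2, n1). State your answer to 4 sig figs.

R_eq = 3.529 Ω

Element admittances at DC:
  Y(R1) = 0.001068 S between n1,n0
  Y(R2) = 0.003484 S between n0,n2
  Y(R3) = 0.0009259 S between n1,n2
  Y(R4) = 0.0001299 S between n2,n0
  Y(R5) = 0.005747 S between n0,n2
  Y(R6) = 0.001044 S between n0,n2
  Y(R7) = 0.5848 S between n0,n1
  Y(R8) = 0.02123 S between n2,n0
  Y(R9) = 0.04545 S between n2,n1
  Y(R10) = 0.005076 S between n0,n2
  Y(R11) = 0.07353 S between n0,n2
  Y(R12) = 0.1032 S between n2,n1
  Y(R13) = 0.05747 S between n2,n0
  Y(R14) = 0.003436 S between n2,n1
  Isrc: injects 0.00689 A into n1 (from n2)
Assemble and solve the 2×2 MNA system:
  V(n1)=0.005411  V(n2)=-0.01890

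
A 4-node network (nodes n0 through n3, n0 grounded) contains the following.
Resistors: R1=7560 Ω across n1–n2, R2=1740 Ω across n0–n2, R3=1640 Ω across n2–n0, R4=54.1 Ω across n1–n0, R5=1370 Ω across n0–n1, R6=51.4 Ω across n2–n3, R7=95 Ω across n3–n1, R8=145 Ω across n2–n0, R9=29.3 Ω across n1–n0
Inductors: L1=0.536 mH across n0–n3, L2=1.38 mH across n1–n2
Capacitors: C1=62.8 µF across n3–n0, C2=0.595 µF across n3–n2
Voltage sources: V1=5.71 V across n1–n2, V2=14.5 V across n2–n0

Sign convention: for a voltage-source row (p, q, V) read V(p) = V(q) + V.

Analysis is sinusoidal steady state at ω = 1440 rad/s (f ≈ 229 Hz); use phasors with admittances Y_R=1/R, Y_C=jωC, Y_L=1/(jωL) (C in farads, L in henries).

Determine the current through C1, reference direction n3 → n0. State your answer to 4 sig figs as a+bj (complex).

Apply KCL at each of the 3 non-ground nodes and solve the resulting linear system.
Node n1: branches {R1, R4, R5, R7, R9, L2, V1} → V_1 = 20.21+0.000j
Node n2: branches {R1, R2, R3, C2, R6, R8, L2, V1, V2} → V_2 = 14.50+0.000j
Node n3: branches {L1, C1, C2, R6, R7} → V_3 = -8.677e-05+0.4109j
Source currents: i(V1)=-1.292+2.878j, i(V2)=-1.690-0.0001046j

-0.03716-7.847e-06j A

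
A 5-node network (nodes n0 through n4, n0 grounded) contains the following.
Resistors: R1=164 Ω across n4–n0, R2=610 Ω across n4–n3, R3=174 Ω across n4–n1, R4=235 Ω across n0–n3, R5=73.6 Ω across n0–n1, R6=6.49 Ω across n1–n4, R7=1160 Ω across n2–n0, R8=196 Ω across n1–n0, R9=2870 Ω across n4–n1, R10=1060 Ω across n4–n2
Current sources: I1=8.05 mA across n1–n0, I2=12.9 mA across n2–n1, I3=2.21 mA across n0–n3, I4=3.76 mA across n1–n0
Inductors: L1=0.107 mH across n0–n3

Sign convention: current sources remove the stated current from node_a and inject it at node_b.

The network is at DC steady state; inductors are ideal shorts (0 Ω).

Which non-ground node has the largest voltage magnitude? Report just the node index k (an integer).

2

MNA unknowns: 4 node voltages V₁..V_4 plus 1 source current (L1)
R1: Y=0.006098 on G[4,0]
R2: Y=0.001639 on G[4,3]
I1: z[1]−=0.00805, z[0]+=0.00805
R3: Y=0.005747 on G[4,1]
R4: Y=0.004255 on G[0,3]
R5: Y=0.01359 on G[0,1]
R6: Y=0.1541 on G[1,4]
R7: Y=0.0008621 on G[2,0]
I2: z[2]−=0.0129, z[1]+=0.0129
L1: row V0−V3=0, i_L1 at 0,3
R8: Y=0.005102 on G[1,0]
R9: Y=0.0003484 on G[4,1]
I3: z[0]−=0.00221, z[3]+=0.00221
R10: Y=0.0009434 on G[4,2]
I4: z[1]−=0.00376, z[0]+=0.00376
solve → V1=-0.2010, V2=-7.266, V3=0.000, V4=-0.2313
aux → i_L1=-0.001831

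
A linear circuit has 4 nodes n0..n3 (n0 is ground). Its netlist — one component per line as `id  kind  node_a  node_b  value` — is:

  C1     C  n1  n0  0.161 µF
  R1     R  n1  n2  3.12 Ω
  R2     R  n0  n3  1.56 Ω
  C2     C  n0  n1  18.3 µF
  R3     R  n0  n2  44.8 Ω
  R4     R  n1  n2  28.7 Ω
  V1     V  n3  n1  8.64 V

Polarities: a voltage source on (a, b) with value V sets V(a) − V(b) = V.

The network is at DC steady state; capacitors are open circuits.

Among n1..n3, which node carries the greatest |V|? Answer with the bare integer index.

1

Element admittances at DC:
  Y(C1) = 0.000 S between n1,n0
  Y(R1) = 0.3205 S between n1,n2
  Y(R2) = 0.6410 S between n0,n3
  Y(C2) = 0.000 S between n0,n1
  Y(R3) = 0.02232 S between n0,n2
  Y(R4) = 0.03484 S between n1,n2
  V1: constraint V(n3)−V(n1) = 8.64
Assemble and solve the 4×4 MNA system:
  V(n1)=-8.366  V(n2)=-7.871  V(n3)=0.2741
  i(V1)=-0.1757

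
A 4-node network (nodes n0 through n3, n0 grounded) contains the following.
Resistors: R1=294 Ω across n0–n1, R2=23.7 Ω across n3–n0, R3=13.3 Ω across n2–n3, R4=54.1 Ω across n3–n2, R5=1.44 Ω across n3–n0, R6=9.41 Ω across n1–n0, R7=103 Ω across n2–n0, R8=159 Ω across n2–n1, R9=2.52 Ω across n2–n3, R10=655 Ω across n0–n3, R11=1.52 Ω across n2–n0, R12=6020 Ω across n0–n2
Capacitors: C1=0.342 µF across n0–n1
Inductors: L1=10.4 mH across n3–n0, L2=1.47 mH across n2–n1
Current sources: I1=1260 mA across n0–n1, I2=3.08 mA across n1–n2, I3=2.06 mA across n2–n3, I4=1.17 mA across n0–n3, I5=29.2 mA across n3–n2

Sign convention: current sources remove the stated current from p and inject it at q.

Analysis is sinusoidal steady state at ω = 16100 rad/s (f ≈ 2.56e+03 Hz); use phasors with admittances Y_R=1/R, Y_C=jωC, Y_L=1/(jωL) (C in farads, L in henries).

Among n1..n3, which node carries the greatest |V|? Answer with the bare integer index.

1

MNA unknowns: 3 node voltages V₁..V_3
R1: Y=0.003401+0.000j on G[0,1]
R2: Y=0.04219+0.000j on G[3,0]
R3: Y=0.07519+0.000j on G[2,3]
R4: Y=0.01848+0.000j on G[3,2]
C1: Y=0.000+0.005506j on G[0,1]
L1: Y=0.000-0.005972j on G[3,0]
I1: z[0]−=1.26, z[1]+=1.26
L2: Y=0.000-0.04225j on G[2,1]
I2: z[1]−=0.00308, z[2]+=0.00308
R5: Y=0.6944+0.000j on G[3,0]
R6: Y=0.1063+0.000j on G[1,0]
R7: Y=0.009709+0.000j on G[2,0]
R8: Y=0.006289+0.000j on G[2,1]
R9: Y=0.3968+0.000j on G[2,3]
R10: Y=0.001527+0.000j on G[0,3]
R11: Y=0.6579+0.000j on G[2,0]
R12: Y=0.0001661+0.000j on G[0,2]
I3: z[2]−=0.00206, z[3]+=0.00206
I4: z[0]−=0.00117, z[3]+=0.00117
I5: z[3]−=0.0292, z[2]+=0.0292
solve → V1=9.761+2.987j, V2=0.2318-0.3960j, V3=0.07217-0.1578j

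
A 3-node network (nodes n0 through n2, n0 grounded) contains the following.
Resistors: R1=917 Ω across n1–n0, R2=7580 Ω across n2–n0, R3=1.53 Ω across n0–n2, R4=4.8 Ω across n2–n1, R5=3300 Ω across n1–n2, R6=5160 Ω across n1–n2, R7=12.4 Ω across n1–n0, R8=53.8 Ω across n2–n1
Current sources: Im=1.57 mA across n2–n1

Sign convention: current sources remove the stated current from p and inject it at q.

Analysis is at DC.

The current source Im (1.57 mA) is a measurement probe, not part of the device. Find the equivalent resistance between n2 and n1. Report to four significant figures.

MNA unknowns: 2 node voltages V₁..V_2
R1: Y=0.001091 on G[1,0]
R2: Y=0.0001319 on G[2,0]
R3: Y=0.6536 on G[0,2]
R4: Y=0.2083 on G[2,1]
R5: Y=0.0003030 on G[1,2]
R6: Y=0.0001938 on G[1,2]
R7: Y=0.08065 on G[1,0]
R8: Y=0.01859 on G[2,1]
Im: z[2]−=0.00157, z[1]+=0.00157
solve → V1=0.004651, V2=-0.0005815

R_eq = 3.333 Ω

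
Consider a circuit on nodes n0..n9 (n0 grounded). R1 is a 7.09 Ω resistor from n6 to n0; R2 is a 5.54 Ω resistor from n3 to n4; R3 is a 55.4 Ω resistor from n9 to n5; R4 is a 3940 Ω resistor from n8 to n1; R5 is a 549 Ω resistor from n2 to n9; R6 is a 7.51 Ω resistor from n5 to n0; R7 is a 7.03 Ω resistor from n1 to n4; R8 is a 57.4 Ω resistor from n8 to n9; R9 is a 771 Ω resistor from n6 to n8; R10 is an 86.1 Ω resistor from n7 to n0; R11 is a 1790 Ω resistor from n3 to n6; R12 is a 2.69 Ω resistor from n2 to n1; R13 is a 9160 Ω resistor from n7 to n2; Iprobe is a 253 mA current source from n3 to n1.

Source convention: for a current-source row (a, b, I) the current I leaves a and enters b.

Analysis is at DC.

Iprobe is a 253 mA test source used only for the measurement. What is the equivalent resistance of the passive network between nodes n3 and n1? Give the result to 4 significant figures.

R_eq = 12.50 Ω

MNA unknowns: 9 node voltages V₁..V_9
R1: Y=0.1410 on G[6,0]
R2: Y=0.1805 on G[3,4]
R3: Y=0.01805 on G[9,5]
R4: Y=0.0002538 on G[8,1]
R5: Y=0.001821 on G[2,9]
R6: Y=0.1332 on G[5,0]
R7: Y=0.1422 on G[1,4]
R8: Y=0.01742 on G[8,9]
R9: Y=0.001297 on G[6,8]
R10: Y=0.01161 on G[7,0]
R11: Y=0.0005587 on G[3,6]
R12: Y=0.3717 on G[2,1]
R13: Y=0.0001092 on G[7,2]
Iprobe: z[3]−=0.253, z[1]+=0.253
solve → V1=0.7015, V2=0.6982, V3=-2.462, V4=-1.068, V5=0.008885, V6=-0.008923, V7=0.006502, V8=0.07712, V9=0.07443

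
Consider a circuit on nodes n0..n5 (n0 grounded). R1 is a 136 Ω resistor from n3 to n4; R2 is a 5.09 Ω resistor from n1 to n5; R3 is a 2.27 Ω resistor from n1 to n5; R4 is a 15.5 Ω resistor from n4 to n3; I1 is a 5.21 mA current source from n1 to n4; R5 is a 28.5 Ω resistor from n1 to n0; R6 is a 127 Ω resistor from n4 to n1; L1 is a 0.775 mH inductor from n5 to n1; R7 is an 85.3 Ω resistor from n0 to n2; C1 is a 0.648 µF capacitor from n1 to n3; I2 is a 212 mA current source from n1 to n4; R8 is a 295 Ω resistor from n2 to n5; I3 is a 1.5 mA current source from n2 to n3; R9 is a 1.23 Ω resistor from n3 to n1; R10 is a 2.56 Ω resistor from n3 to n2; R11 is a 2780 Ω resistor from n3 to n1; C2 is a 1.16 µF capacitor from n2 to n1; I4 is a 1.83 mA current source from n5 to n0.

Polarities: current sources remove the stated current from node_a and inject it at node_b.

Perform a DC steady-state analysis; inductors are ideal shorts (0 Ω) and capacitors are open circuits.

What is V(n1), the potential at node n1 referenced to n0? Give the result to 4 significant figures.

-0.09571 V

Apply KCL at each of the 5 non-ground nodes and solve the resulting linear system.
Node n1: branches {R2, R3, I1, R5, R6, L1, C1, I2, R9, R11, C2} → V_1 = -0.09571
Node n2: branches {R7, R8, I3, R10, C2} → V_2 = 0.1304
Node n3: branches {R1, R4, C1, I3, R9, R10, R11} → V_3 = 0.1401
Node n4: branches {R1, R4, I1, R6, I2} → V_4 = 2.841
Node n5: branches {R2, R3, L1, R8, I4} → V_5 = -0.09571
Source currents: i(L1)=-0.001064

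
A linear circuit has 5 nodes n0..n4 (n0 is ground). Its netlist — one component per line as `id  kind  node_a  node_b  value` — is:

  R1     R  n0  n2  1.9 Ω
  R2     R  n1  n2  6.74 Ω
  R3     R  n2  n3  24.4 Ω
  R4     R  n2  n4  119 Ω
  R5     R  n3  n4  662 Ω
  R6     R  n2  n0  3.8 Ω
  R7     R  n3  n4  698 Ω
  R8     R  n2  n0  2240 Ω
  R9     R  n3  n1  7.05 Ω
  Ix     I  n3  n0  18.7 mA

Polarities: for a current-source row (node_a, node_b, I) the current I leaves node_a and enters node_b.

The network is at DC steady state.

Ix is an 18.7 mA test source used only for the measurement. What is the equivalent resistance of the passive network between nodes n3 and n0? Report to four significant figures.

R_eq = 9.911 Ω

MNA unknowns: 4 node voltages V₁..V_4
R1: Y=0.5263 on G[0,2]
R2: Y=0.1484 on G[1,2]
R3: Y=0.04098 on G[2,3]
R4: Y=0.008403 on G[2,4]
R5: Y=0.001511 on G[3,4]
R6: Y=0.2632 on G[2,0]
R7: Y=0.001433 on G[3,4]
R8: Y=0.0004464 on G[2,0]
R9: Y=0.1418 on G[3,1]
Ix: z[3]−=0.0187, z[0]+=0.0187
solve → V1=-0.1027, V2=-0.02367, V3=-0.1853, V4=-0.06561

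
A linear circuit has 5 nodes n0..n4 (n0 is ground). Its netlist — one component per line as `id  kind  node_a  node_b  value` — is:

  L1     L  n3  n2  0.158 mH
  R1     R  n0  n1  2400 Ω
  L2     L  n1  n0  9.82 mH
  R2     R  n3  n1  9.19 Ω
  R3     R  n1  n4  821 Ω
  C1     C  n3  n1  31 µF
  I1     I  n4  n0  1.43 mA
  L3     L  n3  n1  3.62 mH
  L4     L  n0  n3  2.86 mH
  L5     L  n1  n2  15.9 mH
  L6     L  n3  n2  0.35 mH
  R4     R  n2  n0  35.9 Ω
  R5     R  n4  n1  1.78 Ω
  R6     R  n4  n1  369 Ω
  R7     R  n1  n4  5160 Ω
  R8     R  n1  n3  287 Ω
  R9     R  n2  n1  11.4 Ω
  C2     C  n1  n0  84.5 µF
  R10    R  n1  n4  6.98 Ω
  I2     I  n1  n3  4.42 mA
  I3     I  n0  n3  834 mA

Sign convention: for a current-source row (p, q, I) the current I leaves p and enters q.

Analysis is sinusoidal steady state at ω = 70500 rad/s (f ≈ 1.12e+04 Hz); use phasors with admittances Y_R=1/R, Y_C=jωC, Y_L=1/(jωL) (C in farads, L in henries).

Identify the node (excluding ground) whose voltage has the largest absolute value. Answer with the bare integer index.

Element admittances at ω=70500 rad/s:
  Y(L1) = 0.000-0.08977j S between n3,n2
  Y(R1) = 0.0004167+0.000j S between n0,n1
  Y(L2) = 0.000-0.001444j S between n1,n0
  Y(R2) = 0.1088+0.000j S between n3,n1
  Y(R3) = 0.001218+0.000j S between n1,n4
  Y(C1) = 0.000+2.186j S between n3,n1
  I1: injects 0.00143 A into n0 (from n4)
  Y(L3) = 0.000-0.003918j S between n3,n1
  Y(L4) = 0.000-0.004960j S between n0,n3
  Y(L5) = 0.000-0.0008921j S between n1,n2
  Y(L6) = 0.000-0.04053j S between n3,n2
  Y(R4) = 0.02786+0.000j S between n2,n0
  Y(R5) = 0.5618+0.000j S between n4,n1
  Y(R6) = 0.002710+0.000j S between n4,n1
  Y(R7) = 0.0001938+0.000j S between n1,n4
  Y(R8) = 0.003484+0.000j S between n1,n3
  Y(R9) = 0.08772+0.000j S between n2,n1
  Y(C2) = 0.000+5.957j S between n1,n0
  Y(R10) = 0.1433+0.000j S between n1,n4
  I2: injects 0.00442 A into n3 (from n1)
  I3: injects 0.834 A into n3 (from n0)
Assemble and solve the 4×4 MNA system:
  V(n1)=0.001740-0.1411j  V(n2)=-0.1905-0.3635j  V(n3)=0.03561-0.5352j  V(n4)=-0.0002767-0.1411j

3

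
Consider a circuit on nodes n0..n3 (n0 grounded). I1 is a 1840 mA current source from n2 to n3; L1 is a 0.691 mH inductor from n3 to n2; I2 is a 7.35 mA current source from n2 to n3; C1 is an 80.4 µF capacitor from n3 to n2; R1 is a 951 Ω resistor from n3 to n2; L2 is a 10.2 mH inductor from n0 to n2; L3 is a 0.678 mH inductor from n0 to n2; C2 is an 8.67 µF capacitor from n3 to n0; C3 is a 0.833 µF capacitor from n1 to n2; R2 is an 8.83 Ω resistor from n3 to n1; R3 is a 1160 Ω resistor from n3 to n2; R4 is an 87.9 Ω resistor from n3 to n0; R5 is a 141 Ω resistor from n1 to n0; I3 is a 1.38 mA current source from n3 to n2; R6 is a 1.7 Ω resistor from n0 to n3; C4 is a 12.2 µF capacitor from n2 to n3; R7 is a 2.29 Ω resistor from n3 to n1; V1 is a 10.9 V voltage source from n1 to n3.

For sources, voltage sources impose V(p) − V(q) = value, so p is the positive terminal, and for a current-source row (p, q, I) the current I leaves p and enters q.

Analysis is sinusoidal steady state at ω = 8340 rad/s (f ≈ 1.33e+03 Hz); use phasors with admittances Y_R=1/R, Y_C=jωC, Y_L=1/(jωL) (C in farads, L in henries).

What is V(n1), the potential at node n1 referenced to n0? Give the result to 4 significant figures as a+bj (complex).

Apply KCL at each of the 3 non-ground nodes and solve the resulting linear system.
Node n1: branches {C3, R2, R5, R7, V1} → V_1 = 9.532-0.4042j
Node n2: branches {I1, L1, I2, C1, R1, L2, L3, C3, R3, I3, C4} → V_2 = -1.825+3.837j
Node n3: branches {I1, L1, I2, C1, R1, C2, R2, R3, R4, I3, R6, C4, R7, V1} → V_3 = -1.368-0.4042j
Source currents: i(V1)=-6.091-0.07603j

9.532-0.4042j V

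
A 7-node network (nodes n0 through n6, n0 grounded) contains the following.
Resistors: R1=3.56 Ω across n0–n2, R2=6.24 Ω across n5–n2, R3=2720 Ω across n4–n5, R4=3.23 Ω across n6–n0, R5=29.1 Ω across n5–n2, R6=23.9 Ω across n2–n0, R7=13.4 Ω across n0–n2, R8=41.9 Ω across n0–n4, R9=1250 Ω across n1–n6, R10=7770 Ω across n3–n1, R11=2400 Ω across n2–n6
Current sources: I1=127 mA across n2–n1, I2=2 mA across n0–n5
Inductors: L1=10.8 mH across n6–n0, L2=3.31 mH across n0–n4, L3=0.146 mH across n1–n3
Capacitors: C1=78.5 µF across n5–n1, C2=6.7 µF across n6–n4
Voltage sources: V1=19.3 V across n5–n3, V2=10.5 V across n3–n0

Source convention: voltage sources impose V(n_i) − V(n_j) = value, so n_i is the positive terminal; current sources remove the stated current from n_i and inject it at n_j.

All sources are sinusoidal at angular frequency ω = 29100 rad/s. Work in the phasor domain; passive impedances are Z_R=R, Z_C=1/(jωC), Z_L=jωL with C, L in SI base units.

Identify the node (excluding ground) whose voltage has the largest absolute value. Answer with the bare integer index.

1

Element admittances at ω=29100 rad/s:
  Y(R1) = 0.2809+0.000j S between n0,n2
  Y(R2) = 0.1603+0.000j S between n5,n2
  I1: injects 0.127 A into n1 (from n2)
  Y(R3) = 0.0003676+0.000j S between n4,n5
  Y(R4) = 0.3096+0.000j S between n6,n0
  Y(R5) = 0.03436+0.000j S between n5,n2
  Y(L1) = 0.000-0.003182j S between n6,n0
  Y(R6) = 0.04184+0.000j S between n2,n0
  I2: injects 0.002 A into n5 (from n0)
  Y(R7) = 0.07463+0.000j S between n0,n2
  Y(R8) = 0.02387+0.000j S between n0,n4
  Y(C1) = 0.000+2.284j S between n5,n1
  Y(L2) = 0.000-0.01038j S between n0,n4
  Y(C2) = 0.000+0.1950j S between n6,n4
  Y(R9) = 0.0008000+0.000j S between n1,n6
  Y(L3) = 0.000-0.2354j S between n1,n3
  Y(R10) = 0.0001287+0.000j S between n3,n1
  Y(R11) = 0.0004167+0.000j S between n2,n6
  V1: constraint V(n5)−V(n3) = 19.3
  V2: constraint V(n3)−V(n0) = 10.5
Assemble and solve the 8×8 MNA system:
  V(n1)=32.02-0.04818j  V(n2)=9.576+5.726e-06j  V(n3)=10.50+0.000j  V(n4)=0.1324-0.03337j  V(n5)=29.80+0.000j  V(n6)=0.1212+0.008141j
  i(V1)=-3.835+5.065j  i(V2)=-3.843+3.390e-05j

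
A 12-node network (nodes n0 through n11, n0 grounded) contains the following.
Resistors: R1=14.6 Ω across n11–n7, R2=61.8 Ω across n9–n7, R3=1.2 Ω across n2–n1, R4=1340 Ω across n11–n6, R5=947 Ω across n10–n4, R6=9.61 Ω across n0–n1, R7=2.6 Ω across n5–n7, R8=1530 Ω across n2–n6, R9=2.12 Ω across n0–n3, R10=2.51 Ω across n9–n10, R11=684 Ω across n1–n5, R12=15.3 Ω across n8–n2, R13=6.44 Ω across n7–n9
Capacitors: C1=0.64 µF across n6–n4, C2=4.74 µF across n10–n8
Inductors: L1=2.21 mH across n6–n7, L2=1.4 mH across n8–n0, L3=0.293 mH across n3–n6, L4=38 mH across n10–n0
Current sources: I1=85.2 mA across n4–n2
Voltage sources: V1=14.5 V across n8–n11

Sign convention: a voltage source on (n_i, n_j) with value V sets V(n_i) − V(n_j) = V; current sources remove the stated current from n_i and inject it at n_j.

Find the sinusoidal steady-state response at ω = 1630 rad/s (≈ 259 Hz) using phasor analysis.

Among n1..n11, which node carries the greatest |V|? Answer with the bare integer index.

Apply KCL at each of the 11 non-ground nodes and solve the resulting linear system.
Node n1: branches {R3, R6, R11} → V_1 = 0.7682+0.6124j
Node n2: branches {R3, R8, I1, R12} → V_2 = 0.8707+0.6943j
Node n3: branches {L3, R9} → V_3 = -1.710+0.5887j
Node n4: branches {C1, R5, I1} → V_4 = -44.69+40.00j
Node n5: branches {R7, R11} → V_5 = -2.984-2.516j
Node n6: branches {C1, L1, L3, R4, R8} → V_6 = -1.843+0.2035j
Node n7: branches {R1, L1, R2, R7, R13} → V_7 = -2.999-2.527j
Node n8: branches {C2, L2, R12, V1} → V_8 = 0.9011+1.744j
Node n9: branches {R2, R10, R13} → V_9 = -3.218-2.389j
Node n10: branches {C2, R5, R10, L4} → V_10 = -3.312-2.329j
Node n11: branches {R1, R4, V1} → V_11 = -13.60+1.744j
Source currents: i(V1)=-0.7348+0.2937j

4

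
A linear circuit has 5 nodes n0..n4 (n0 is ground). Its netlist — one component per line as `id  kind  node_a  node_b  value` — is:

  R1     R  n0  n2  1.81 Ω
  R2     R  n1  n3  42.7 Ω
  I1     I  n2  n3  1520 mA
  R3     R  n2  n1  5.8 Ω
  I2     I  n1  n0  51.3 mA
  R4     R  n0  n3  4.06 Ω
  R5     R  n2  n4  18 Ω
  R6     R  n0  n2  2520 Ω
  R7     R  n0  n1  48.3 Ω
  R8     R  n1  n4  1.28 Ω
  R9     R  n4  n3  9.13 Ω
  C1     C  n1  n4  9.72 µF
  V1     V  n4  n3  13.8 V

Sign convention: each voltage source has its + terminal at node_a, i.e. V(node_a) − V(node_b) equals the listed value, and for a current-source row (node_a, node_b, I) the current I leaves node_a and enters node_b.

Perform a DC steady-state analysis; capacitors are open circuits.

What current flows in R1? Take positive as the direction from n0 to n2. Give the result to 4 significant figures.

-0.4267 A

Element admittances at DC:
  Y(R1) = 0.5525 S between n0,n2
  Y(R2) = 0.02342 S between n1,n3
  I1: injects 1.52 A into n3 (from n2)
  Y(R3) = 0.1724 S between n2,n1
  I2: injects 0.0513 A into n0 (from n1)
  Y(R4) = 0.2463 S between n0,n3
  Y(R5) = 0.05556 S between n2,n4
  Y(R6) = 0.0003968 S between n0,n2
  Y(R7) = 0.02070 S between n0,n1
  Y(R8) = 0.7812 S between n1,n4
  Y(R9) = 0.1095 S between n4,n3
  Y(C1) = 0.000 S between n1,n4
  V1: constraint V(n4)−V(n3) = 13.8
Assemble and solve the 5×5 MNA system:
  V(n1)=8.729  V(n2)=0.7723  V(n3)=-2.676  V(n4)=11.12
  i(V1)=-3.958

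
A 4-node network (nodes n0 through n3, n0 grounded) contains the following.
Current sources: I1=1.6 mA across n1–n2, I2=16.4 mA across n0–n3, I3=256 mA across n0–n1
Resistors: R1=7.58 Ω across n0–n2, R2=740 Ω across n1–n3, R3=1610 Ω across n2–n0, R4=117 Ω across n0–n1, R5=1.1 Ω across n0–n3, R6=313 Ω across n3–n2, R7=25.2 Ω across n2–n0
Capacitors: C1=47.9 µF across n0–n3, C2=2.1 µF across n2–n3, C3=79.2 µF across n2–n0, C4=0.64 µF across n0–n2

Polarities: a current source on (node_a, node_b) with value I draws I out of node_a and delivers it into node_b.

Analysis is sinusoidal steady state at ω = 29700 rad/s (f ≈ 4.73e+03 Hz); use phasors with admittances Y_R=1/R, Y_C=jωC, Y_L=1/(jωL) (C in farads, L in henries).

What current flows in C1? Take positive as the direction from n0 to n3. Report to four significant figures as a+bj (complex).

MNA unknowns: 3 node voltages V₁..V_3
I1: z[1]−=0.0016, z[2]+=0.0016
R1: Y=0.1319+0.000j on G[0,2]
R2: Y=0.001351+0.000j on G[1,3]
C1: Y=0.000+1.423j on G[0,3]
R3: Y=0.0006211+0.000j on G[2,0]
R4: Y=0.008547+0.000j on G[0,1]
C2: Y=0.000+0.06237j on G[2,3]
C3: Y=0.000+2.352j on G[2,0]
R5: Y=0.9091+0.000j on G[0,3]
R6: Y=0.003195+0.000j on G[3,2]
C4: Y=0.000+0.01901j on G[0,2]
I2: z[0]−=0.0164, z[3]+=0.0164
R7: Y=0.03968+0.000j on G[2,0]
I3: z[0]−=0.256, z[1]+=0.256
solve → V1=25.70-0.003415j, V2=0.0004546-0.001286j, V3=0.01540-0.02501j

-0.03558-0.02191j A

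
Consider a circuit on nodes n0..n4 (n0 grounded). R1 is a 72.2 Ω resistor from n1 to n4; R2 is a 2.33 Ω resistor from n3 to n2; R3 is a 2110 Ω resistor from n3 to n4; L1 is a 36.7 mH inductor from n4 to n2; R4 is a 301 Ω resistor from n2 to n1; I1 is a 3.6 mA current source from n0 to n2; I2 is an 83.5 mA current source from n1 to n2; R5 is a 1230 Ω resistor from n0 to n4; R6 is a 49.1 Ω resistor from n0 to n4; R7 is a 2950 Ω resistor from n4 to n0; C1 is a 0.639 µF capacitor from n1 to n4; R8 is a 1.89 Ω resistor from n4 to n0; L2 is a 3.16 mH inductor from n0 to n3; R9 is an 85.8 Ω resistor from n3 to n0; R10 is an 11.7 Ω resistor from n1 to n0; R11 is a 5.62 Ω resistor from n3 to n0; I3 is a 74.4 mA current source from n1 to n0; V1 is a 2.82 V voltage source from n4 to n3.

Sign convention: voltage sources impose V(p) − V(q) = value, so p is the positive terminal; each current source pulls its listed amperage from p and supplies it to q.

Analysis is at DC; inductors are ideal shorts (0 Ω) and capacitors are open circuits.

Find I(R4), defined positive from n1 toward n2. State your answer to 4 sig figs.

Element admittances at DC:
  Y(R1) = 0.01385 S between n1,n4
  Y(R2) = 0.4292 S between n3,n2
  Y(R3) = 0.0004739 S between n3,n4
  L1: short n4↔n2 (DC inductor)
  Y(R4) = 0.003322 S between n2,n1
  I1: injects 0.0036 A into n2 (from n0)
  I2: injects 0.0835 A into n2 (from n1)
  Y(R5) = 0.0008130 S between n0,n4
  Y(R6) = 0.02037 S between n0,n4
  Y(R7) = 0.0003390 S between n4,n0
  Y(C1) = 0.000 S between n1,n4
  Y(R8) = 0.5291 S between n4,n0
  L2: short n0↔n3 (DC inductor)
  Y(R9) = 0.01166 S between n3,n0
  Y(R10) = 0.08547 S between n1,n0
  Y(R11) = 0.1779 S between n3,n0
  I3: injects 0.0744 A into n0 (from n1)
  V1: constraint V(n4)−V(n3) = 2.82
Assemble and solve the 7×7 MNA system:
  V(n1)=-1.067  V(n2)=2.820  V(n3)=0.000  V(n4)=2.820
  i(L1)=1.136  i(L2)=1.532  i(V1)=-2.744

-0.01291 A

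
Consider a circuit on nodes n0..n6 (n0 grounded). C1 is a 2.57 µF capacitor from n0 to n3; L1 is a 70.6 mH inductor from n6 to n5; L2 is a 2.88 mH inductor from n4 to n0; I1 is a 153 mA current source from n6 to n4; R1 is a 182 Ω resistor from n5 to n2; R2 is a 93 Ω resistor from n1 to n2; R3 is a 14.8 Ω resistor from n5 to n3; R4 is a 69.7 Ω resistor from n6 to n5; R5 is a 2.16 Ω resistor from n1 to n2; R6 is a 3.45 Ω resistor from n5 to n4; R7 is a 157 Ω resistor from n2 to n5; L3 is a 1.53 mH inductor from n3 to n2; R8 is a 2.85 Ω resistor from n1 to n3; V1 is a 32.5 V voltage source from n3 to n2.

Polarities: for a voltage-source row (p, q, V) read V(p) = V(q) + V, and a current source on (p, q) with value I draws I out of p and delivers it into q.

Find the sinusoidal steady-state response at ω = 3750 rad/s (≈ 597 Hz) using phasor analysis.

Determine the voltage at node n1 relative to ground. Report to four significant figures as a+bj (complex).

MNA unknowns: 6 node voltages V₁..V_6 plus 1 source current (V1)
C1: Y=0.000+0.009638j on G[0,3]
L1: Y=0.000-0.003777j on G[6,5]
L2: Y=0.000-0.09259j on G[4,0]
I1: z[6]−=0.153, z[4]+=0.153
R1: Y=0.005495+0.000j on G[5,2]
R2: Y=0.01075+0.000j on G[1,2]
R3: Y=0.06757+0.000j on G[5,3]
R4: Y=0.01435+0.000j on G[6,5]
R5: Y=0.4630+0.000j on G[1,2]
R6: Y=0.2899+0.000j on G[5,4]
R7: Y=0.006369+0.000j on G[2,5]
L3: Y=0.000-0.1743j on G[3,2]
R8: Y=0.3509+0.000j on G[1,3]
V1: row V3−V2=32.5, i_V1 at 3,2
solve → V1=-13.98-0.8091j, V2=-27.81-0.8091j, V3=4.689-0.8091j, V4=0.4881-0.08422j, V5=-0.06666-0.2401j, V6=-10.04-2.866j
aux → i_V1=-6.880+5.658j

-13.98-0.8091j V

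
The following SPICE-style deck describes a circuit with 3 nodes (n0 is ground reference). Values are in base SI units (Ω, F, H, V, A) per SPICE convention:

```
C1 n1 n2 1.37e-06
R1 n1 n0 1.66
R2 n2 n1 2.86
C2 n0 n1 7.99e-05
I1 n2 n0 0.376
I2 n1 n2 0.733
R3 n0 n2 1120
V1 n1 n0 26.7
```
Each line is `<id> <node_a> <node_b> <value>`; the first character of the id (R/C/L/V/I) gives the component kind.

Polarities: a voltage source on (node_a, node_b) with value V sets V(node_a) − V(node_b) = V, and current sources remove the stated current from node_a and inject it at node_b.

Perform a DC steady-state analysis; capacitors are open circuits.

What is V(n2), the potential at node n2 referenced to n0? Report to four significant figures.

Element admittances at DC:
  Y(C1) = 0.000 S between n1,n2
  Y(R1) = 0.6024 S between n1,n0
  Y(R2) = 0.3497 S between n2,n1
  Y(C2) = 0.000 S between n0,n1
  I1: injects 0.376 A into n0 (from n2)
  I2: injects 0.733 A into n2 (from n1)
  Y(R3) = 0.0008929 S between n0,n2
  V1: constraint V(n1)−V(n0) = 26.7
Assemble and solve the 3×3 MNA system:
  V(n1)=26.70  V(n2)=27.65
  i(V1)=-16.49

27.65 V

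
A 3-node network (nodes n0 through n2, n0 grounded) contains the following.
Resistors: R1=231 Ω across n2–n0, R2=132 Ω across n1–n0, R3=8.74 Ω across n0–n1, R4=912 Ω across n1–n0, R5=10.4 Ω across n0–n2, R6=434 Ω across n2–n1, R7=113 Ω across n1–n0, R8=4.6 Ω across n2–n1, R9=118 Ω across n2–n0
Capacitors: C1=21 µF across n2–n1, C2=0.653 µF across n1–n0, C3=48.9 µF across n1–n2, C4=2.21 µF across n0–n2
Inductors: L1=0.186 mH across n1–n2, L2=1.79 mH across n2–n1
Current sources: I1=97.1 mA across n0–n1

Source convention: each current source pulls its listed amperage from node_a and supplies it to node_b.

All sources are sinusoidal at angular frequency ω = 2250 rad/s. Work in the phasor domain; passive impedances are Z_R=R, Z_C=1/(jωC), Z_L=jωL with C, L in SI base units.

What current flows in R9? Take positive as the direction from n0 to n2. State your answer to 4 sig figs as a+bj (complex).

-0.003405+0.0001725j A

Apply KCL at each of the 2 non-ground nodes and solve the resulting linear system.
Node n1: branches {C1, L1, R2, R3, R4, C2, R6, R7, R8, C3, L2, I1} → V_1 = 0.4034-0.002819j
Node n2: branches {R1, C1, L1, R5, R6, R8, C3, L2, C4, R9} → V_2 = 0.4017-0.02036j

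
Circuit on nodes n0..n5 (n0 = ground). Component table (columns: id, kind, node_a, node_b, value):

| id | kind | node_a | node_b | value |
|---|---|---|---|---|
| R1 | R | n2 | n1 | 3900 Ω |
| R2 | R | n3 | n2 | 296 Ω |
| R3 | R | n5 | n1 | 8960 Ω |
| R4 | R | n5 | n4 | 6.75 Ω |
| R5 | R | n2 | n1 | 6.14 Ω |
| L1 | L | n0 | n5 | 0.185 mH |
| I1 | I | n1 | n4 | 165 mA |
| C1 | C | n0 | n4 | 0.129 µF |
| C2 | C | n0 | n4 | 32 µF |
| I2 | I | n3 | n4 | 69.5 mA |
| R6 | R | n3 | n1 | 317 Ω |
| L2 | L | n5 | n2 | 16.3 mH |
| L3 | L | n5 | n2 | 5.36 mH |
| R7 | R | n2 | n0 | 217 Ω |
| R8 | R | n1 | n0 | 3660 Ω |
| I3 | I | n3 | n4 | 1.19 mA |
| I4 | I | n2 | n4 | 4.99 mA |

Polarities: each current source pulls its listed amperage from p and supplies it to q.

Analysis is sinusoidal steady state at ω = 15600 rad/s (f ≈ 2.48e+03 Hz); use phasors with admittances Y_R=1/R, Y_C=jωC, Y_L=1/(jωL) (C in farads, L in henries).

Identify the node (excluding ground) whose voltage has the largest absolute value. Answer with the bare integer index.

3

Element admittances at ω=15600 rad/s:
  Y(R1) = 0.0002564+0.000j S between n2,n1
  Y(R2) = 0.003378+0.000j S between n3,n2
  Y(R3) = 0.0001116+0.000j S between n5,n1
  Y(R4) = 0.1481+0.000j S between n5,n4
  Y(R5) = 0.1629+0.000j S between n2,n1
  Y(L1) = 0.000-0.3465j S between n0,n5
  I1: injects 0.165 A into n4 (from n1)
  Y(C1) = 0.000+0.002012j S between n0,n4
  Y(C2) = 0.000+0.4992j S between n0,n4
  I2: injects 0.0695 A into n4 (from n3)
  Y(R6) = 0.003155+0.000j S between n3,n1
  Y(L2) = 0.000-0.003933j S between n5,n2
  Y(L3) = 0.000-0.01196j S between n5,n2
  Y(R7) = 0.004608+0.000j S between n2,n0
  Y(R8) = 0.0002732+0.000j S between n1,n0
  I3: injects 0.00119 A into n4 (from n3)
  I4: injects 0.00499 A into n4 (from n2)
Assemble and solve the 5×5 MNA system:
  V(n1)=-5.895-14.14j  V(n2)=-4.700-14.18j  V(n3)=-16.10-14.16j  V(n4)=-0.03512-0.4165j  V(n5)=-0.2505-0.5354j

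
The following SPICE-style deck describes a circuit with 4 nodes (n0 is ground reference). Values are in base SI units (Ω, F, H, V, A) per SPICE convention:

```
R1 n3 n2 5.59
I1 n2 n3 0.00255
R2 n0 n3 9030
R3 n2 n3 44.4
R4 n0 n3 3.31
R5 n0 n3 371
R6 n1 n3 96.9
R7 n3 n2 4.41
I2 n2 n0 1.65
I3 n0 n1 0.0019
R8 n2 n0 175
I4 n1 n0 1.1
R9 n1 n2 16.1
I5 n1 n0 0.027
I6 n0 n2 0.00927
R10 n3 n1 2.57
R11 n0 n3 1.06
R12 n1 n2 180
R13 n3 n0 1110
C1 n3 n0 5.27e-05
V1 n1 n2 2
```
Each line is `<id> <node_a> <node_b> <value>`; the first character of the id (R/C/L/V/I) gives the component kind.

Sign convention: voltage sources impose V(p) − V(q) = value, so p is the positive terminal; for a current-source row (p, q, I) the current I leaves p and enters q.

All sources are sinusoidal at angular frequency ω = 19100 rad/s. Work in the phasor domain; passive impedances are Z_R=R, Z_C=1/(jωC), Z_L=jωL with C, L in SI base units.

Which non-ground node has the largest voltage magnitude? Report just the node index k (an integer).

2

MNA unknowns: 3 node voltages V₁..V_3 plus 1 source current (V1)
R1: Y=0.1789+0.000j on G[3,2]
I1: z[2]−=0.00255, z[3]+=0.00255
R2: Y=0.0001107+0.000j on G[0,3]
R3: Y=0.02252+0.000j on G[2,3]
R4: Y=0.3021+0.000j on G[0,3]
R5: Y=0.002695+0.000j on G[0,3]
R6: Y=0.01032+0.000j on G[1,3]
R7: Y=0.2268+0.000j on G[3,2]
I2: z[2]−=1.65, z[0]+=1.65
I3: z[0]−=0.0019, z[1]+=0.0019
R8: Y=0.005714+0.000j on G[2,0]
I4: z[1]−=1.1, z[0]+=1.1
R9: Y=0.06211+0.000j on G[1,2]
I5: z[1]−=0.027, z[0]+=0.027
I6: z[0]−=0.00927, z[2]+=0.00927
R10: Y=0.3891+0.000j on G[3,1]
R11: Y=0.9434+0.000j on G[0,3]
R12: Y=0.005556+0.000j on G[1,2]
R13: Y=0.0009009+0.000j on G[3,0]
C1: Y=0.000+1.007j on G[3,0]
V1: row V1−V2=2, i_V1 at 1,2
solve → V1=-3.601+1.059j, V2=-5.601+1.059j, V3=-1.329+1.066j
aux → i_V1=-0.3531+0.002920j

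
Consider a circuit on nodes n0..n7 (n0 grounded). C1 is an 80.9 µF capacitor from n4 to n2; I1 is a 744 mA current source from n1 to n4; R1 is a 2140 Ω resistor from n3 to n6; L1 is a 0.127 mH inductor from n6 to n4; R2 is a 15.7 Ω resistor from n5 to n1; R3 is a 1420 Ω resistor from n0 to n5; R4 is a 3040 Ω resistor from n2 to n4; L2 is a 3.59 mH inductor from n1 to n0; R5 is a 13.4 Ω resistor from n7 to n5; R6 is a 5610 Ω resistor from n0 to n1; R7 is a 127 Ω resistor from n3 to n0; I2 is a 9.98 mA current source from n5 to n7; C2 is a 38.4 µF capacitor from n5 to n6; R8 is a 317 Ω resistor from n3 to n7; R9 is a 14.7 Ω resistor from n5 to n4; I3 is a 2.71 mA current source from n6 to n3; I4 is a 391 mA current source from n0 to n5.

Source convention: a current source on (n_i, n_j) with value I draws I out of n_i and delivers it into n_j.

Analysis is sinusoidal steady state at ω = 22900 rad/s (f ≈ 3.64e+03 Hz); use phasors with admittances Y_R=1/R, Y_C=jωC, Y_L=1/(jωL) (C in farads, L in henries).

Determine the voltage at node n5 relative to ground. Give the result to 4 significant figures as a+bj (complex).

Element admittances at ω=22900 rad/s:
  Y(C1) = 0.000+1.853j S between n4,n2
  I1: injects 0.744 A into n4 (from n1)
  Y(R1) = 0.0004673+0.000j S between n3,n6
  Y(L1) = 0.000-0.3438j S between n6,n4
  Y(R2) = 0.06369+0.000j S between n5,n1
  Y(R3) = 0.0007042+0.000j S between n0,n5
  Y(R4) = 0.0003289+0.000j S between n2,n4
  Y(L2) = 0.000-0.01216j S between n1,n0
  Y(R5) = 0.07463+0.000j S between n7,n5
  Y(R6) = 0.0001783+0.000j S between n0,n1
  Y(R7) = 0.007874+0.000j S between n3,n0
  I2: injects 0.00998 A into n7 (from n5)
  Y(C2) = 0.000+0.8794j S between n5,n6
  Y(R8) = 0.003155+0.000j S between n3,n7
  Y(R9) = 0.06803+0.000j S between n5,n4
  I3: injects 0.00271 A into n3 (from n6)
  I4: injects 0.391 A into n5 (from n0)
Assemble and solve the 7×7 MNA system:
  V(n1)=6.694+25.88j  V(n2)=23.49+25.98j  V(n3)=7.442+7.549j  V(n4)=23.49+25.98j  V(n5)=23.34+24.67j  V(n6)=23.23+23.85j  V(n7)=22.82+23.98j

23.34+24.67j V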